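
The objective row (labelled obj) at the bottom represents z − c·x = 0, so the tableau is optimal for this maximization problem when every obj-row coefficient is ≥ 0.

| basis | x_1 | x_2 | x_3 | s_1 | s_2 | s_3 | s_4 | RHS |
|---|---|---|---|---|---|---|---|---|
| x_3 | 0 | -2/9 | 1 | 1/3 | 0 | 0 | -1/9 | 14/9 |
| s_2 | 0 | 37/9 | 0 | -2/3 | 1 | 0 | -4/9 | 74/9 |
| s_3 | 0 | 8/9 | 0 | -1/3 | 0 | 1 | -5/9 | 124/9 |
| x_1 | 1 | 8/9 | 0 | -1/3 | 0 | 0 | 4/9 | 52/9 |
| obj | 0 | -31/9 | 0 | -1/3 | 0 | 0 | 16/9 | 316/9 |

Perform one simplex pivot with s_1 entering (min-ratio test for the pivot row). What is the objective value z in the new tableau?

110/3

Ratio test on column s_1 — row 1: (14/9)/(1/3) = 14/3; row 2: entry -2/3 ≤ 0; row 3: entry -1/3 ≤ 0; row 4: entry -1/3 ≤ 0. Minimum is 14/3 at row 1 (x_3 leaves); pivot element 1/3.
Pivot on row 1; the obj-row RHS becomes 316/9 − (-1/3)·(14/3) = 110/3.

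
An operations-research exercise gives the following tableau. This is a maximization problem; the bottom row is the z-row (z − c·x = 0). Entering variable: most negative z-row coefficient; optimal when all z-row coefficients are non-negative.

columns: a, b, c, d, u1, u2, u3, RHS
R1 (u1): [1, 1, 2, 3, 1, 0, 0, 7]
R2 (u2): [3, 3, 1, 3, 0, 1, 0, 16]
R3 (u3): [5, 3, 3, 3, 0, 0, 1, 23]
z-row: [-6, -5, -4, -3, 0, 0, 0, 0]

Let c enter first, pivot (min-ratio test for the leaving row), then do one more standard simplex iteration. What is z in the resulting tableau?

198/7

Ratio test on column c — row 1: 7/2 = 7/2; row 2: 16/1 = 16; row 3: 23/3 = 23/3. Minimum is 7/2 at row 1 (u1 leaves); pivot element 2.
Pivot on row 1; the z-row RHS becomes 0 − (-4)·(7/2) = 14.
Next entering variable (most negative z-row entry -4): a.
Ratio test on column a — row 1: (7/2)/(1/2) = 7; row 2: (25/2)/(5/2) = 5; row 3: (25/2)/(7/2) = 25/7. Minimum is 25/7 at row 3 (u3 leaves); pivot element 7/2.
After the second pivot the z-row RHS is 14 − (-4)·(25/7) = 198/7.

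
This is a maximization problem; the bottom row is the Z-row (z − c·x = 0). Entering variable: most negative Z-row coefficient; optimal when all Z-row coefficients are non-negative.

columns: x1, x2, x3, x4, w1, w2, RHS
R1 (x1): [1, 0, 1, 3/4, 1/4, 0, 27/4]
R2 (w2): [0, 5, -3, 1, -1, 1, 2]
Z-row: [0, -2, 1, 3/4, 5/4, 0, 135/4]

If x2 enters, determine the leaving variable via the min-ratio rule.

Column x2 entries and ratios — x1: 0 ≤ 0, skip; w2: 2/5 = 2/5.
Smallest ratio is 2/5 in the row of w2, so w2 leaves.

w2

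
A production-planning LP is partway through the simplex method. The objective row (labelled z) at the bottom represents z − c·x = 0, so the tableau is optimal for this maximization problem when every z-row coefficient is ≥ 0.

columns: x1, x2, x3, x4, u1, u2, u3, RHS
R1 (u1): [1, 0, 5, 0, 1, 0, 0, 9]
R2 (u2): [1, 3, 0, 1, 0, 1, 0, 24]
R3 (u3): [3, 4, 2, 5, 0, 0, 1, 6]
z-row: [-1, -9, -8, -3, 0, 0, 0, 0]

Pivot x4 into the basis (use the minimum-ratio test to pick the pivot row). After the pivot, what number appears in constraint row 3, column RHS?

6/5

Ratio test on column x4 — row 1: entry 0 ≤ 0; row 2: 24/1 = 24; row 3: 6/5 = 6/5. Minimum is 6/5 at row 3 (u3 leaves); pivot element 5.
Divide row 3 by 5; eliminate column x4 from the other rows.
In the new row 3, the RHS entry is the old entry divided by the pivot: 6/5 = 6/5.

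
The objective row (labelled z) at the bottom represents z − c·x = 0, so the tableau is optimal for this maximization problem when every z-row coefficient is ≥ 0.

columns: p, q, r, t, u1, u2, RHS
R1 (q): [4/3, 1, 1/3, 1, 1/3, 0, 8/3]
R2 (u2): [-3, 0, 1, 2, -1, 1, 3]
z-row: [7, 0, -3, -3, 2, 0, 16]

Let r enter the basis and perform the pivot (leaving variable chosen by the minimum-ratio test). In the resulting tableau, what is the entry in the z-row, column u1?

Ratio test on column r — row 1: (8/3)/(1/3) = 8; row 2: 3/1 = 3. Minimum is 3 at row 2 (u2 leaves); pivot element 1.
Divide row 2 by 1; eliminate column r from the other rows.
z-row update in column u1: 2 − (-3)·(-1) = -1.

-1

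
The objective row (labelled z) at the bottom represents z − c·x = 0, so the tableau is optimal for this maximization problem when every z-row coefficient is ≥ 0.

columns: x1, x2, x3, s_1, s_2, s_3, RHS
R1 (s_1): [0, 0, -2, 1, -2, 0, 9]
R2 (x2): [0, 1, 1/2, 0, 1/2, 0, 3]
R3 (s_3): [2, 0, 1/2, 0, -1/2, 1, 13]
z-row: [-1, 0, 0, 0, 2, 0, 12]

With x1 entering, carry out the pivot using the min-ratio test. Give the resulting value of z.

37/2

Ratio test on column x1 — row 1: entry 0 ≤ 0; row 2: entry 0 ≤ 0; row 3: 13/2 = 13/2. Minimum is 13/2 at row 3 (s_3 leaves); pivot element 2.
Pivot on row 3; the z-row RHS becomes 12 − (-1)·(13/2) = 37/2.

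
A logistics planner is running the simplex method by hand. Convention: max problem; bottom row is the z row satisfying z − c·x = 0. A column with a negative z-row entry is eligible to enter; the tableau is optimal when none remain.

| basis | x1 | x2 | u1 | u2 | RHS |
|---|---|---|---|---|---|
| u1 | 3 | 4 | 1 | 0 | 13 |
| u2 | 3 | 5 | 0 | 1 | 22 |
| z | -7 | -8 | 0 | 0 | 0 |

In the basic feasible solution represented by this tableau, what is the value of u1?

13

u1 is basic (row 1); its value is the RHS of that row, 13.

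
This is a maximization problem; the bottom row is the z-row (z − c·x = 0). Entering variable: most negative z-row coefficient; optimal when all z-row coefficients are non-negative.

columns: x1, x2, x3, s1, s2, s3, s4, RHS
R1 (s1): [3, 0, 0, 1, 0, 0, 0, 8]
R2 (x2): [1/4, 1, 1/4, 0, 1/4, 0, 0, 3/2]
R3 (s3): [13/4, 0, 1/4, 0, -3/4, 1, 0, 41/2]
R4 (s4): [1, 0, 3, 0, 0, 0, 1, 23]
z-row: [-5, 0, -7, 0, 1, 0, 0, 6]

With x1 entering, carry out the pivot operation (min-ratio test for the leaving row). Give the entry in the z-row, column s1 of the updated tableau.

5/3

Ratio test on column x1 — row 1: 8/3 = 8/3; row 2: (3/2)/(1/4) = 6; row 3: (41/2)/(13/4) = 82/13; row 4: 23/1 = 23. Minimum is 8/3 at row 1 (s1 leaves); pivot element 3.
Divide row 1 by 3; eliminate column x1 from the other rows.
z-row update in column s1: 0 − (-5)·(1/3) = 5/3.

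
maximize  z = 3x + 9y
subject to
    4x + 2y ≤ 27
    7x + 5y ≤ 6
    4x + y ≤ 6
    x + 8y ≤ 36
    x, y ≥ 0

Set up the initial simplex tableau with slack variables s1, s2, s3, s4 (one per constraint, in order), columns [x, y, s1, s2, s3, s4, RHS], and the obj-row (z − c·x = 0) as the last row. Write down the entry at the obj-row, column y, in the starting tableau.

The obj-row carries the negated objective coefficients: the y entry is -9.

-9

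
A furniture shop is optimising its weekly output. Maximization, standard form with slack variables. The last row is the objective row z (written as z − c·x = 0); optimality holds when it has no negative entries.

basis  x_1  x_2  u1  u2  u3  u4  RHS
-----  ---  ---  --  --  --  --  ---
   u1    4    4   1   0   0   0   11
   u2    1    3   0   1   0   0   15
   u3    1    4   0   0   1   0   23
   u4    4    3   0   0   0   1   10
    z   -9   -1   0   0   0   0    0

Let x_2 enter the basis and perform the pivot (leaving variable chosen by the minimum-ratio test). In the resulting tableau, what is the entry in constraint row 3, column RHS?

12

Ratio test on column x_2 — row 1: 11/4 = 11/4; row 2: 15/3 = 5; row 3: 23/4 = 23/4; row 4: 10/3 = 10/3. Minimum is 11/4 at row 1 (u1 leaves); pivot element 4.
Divide row 1 by 4; eliminate column x_2 from the other rows.
Row 3 update in column RHS: 23 − 4·(11/4) = 12.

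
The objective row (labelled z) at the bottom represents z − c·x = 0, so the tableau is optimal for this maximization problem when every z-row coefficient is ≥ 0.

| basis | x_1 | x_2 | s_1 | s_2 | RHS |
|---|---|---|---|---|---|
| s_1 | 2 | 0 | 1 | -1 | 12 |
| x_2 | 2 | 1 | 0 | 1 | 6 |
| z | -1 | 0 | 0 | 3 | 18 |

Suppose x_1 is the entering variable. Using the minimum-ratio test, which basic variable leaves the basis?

Column x_1 entries and ratios — s_1: 12/2 = 6; x_2: 6/2 = 3.
Smallest ratio is 3 in the row of x_2, so x_2 leaves.

x_2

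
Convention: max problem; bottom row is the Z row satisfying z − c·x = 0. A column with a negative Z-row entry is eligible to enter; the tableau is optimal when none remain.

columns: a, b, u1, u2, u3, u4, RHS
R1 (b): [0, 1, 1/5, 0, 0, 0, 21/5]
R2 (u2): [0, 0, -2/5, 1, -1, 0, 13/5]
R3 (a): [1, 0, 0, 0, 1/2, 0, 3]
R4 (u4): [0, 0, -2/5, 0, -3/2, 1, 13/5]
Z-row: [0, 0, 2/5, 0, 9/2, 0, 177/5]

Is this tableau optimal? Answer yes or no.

Every Z-row coefficient is ≥ 0, so the tableau is optimal.

yes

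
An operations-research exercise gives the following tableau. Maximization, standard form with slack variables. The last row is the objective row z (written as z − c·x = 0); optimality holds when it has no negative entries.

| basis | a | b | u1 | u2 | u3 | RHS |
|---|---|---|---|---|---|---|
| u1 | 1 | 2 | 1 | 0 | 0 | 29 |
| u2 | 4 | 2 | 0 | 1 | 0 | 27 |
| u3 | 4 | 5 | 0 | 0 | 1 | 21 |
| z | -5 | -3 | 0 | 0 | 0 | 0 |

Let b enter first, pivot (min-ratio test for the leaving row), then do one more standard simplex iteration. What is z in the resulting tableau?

105/4

Ratio test on column b — row 1: 29/2 = 29/2; row 2: 27/2 = 27/2; row 3: 21/5 = 21/5. Minimum is 21/5 at row 3 (u3 leaves); pivot element 5.
Pivot on row 3; the z-row RHS becomes 0 − (-3)·(21/5) = 63/5.
Next entering variable (most negative z-row entry -13/5): a.
Ratio test on column a — row 1: entry -3/5 ≤ 0; row 2: (93/5)/(12/5) = 31/4; row 3: (21/5)/(4/5) = 21/4. Minimum is 21/4 at row 3 (b leaves); pivot element 4/5.
After the second pivot the z-row RHS is 63/5 − (-13/5)·(21/4) = 105/4.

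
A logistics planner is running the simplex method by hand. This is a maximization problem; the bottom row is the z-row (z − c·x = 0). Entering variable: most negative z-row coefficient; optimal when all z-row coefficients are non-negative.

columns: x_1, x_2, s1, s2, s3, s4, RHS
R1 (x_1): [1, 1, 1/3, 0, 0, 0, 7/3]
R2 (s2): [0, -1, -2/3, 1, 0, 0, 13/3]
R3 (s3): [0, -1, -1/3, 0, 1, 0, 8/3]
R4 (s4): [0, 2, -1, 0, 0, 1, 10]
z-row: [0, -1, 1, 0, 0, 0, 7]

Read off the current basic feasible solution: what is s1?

0

s1 is not in the basis, so in the current basic feasible solution s1 = 0.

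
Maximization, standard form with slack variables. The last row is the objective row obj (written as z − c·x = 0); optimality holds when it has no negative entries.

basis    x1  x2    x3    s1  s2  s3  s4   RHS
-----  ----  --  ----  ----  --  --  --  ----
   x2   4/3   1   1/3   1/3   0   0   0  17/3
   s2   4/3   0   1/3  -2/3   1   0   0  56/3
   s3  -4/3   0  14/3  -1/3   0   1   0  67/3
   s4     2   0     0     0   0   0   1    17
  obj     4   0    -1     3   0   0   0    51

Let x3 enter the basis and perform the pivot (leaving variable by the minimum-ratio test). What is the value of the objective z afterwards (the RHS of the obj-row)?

Ratio test on column x3 — row 1: (17/3)/(1/3) = 17; row 2: (56/3)/(1/3) = 56; row 3: (67/3)/(14/3) = 67/14; row 4: entry 0 ≤ 0. Minimum is 67/14 at row 3 (s3 leaves); pivot element 14/3.
Pivot on row 3; the obj-row RHS becomes 51 − (-1)·(67/14) = 781/14.

781/14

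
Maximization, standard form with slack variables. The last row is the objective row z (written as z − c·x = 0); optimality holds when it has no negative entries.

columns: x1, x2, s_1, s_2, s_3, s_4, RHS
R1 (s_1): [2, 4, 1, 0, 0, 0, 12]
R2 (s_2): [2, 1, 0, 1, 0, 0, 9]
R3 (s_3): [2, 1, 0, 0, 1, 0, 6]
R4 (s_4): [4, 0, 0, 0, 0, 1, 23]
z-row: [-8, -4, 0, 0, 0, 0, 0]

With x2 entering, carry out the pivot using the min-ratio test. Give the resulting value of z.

12

Ratio test on column x2 — row 1: 12/4 = 3; row 2: 9/1 = 9; row 3: 6/1 = 6; row 4: entry 0 ≤ 0. Minimum is 3 at row 1 (s_1 leaves); pivot element 4.
Pivot on row 1; the z-row RHS becomes 0 − (-4)·3 = 12.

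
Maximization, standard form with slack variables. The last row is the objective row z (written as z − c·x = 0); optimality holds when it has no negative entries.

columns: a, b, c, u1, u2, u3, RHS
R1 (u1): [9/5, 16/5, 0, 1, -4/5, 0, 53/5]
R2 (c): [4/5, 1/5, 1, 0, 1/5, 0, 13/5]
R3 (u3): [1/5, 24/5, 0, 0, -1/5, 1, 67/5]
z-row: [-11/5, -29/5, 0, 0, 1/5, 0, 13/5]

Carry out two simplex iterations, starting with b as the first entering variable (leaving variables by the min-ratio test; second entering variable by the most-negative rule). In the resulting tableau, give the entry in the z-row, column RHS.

83/4

Ratio test on column b — row 1: (53/5)/(16/5) = 53/16; row 2: (13/5)/(1/5) = 13; row 3: (67/5)/(24/5) = 67/24. Minimum is 67/24 at row 3 (u3 leaves); pivot element 24/5.
Divide row 3 by 24/5; eliminate column b from the other rows.
Second iteration: most negative z-row entry is -47/24 in column a, so a enters.
Ratio test on column a — row 1: (5/3)/(5/3) = 1; row 2: (49/24)/(19/24) = 49/19; row 3: (67/24)/(1/24) = 67. Minimum is 1 at row 1 (u1 leaves); pivot element 5/3.
Divide row 1 by 5/3; eliminate column a from the other rows.
After both pivots, the entry at the z-row, column RHS is 83/4.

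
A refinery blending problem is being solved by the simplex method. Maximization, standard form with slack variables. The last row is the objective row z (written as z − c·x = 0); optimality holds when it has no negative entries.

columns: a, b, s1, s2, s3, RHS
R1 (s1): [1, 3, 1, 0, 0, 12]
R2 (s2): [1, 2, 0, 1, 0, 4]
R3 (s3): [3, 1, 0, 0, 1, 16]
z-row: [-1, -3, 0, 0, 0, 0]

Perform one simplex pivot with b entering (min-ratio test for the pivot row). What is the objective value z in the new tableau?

Ratio test on column b — row 1: 12/3 = 4; row 2: 4/2 = 2; row 3: 16/1 = 16. Minimum is 2 at row 2 (s2 leaves); pivot element 2.
Pivot on row 2; the z-row RHS becomes 0 − (-3)·2 = 6.

6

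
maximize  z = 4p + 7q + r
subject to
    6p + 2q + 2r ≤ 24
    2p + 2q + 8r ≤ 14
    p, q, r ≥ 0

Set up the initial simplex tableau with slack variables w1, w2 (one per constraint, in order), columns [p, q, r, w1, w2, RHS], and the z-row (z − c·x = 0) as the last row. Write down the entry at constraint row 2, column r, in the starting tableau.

Constraint 2 has coefficient 8 on r.

8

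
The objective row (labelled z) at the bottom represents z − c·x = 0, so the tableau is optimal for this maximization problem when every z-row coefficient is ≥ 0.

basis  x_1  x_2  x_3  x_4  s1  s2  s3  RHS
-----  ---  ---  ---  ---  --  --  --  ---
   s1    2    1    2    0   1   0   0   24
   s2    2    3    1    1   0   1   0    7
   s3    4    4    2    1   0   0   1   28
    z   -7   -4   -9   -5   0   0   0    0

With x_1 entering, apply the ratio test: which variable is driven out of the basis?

s2

Column x_1 entries and ratios — s1: 24/2 = 12; s2: 7/2 = 7/2; s3: 28/4 = 7.
Smallest ratio is 7/2 in the row of s2, so s2 leaves.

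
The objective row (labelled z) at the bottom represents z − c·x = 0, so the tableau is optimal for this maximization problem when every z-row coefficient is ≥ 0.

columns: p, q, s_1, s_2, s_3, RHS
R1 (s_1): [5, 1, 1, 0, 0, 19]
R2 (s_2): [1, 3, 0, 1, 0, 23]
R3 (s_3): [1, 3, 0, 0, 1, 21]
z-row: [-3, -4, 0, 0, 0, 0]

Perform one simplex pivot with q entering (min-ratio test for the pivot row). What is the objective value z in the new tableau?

Ratio test on column q — row 1: 19/1 = 19; row 2: 23/3 = 23/3; row 3: 21/3 = 7. Minimum is 7 at row 3 (s_3 leaves); pivot element 3.
Pivot on row 3; the z-row RHS becomes 0 − (-4)·7 = 28.

28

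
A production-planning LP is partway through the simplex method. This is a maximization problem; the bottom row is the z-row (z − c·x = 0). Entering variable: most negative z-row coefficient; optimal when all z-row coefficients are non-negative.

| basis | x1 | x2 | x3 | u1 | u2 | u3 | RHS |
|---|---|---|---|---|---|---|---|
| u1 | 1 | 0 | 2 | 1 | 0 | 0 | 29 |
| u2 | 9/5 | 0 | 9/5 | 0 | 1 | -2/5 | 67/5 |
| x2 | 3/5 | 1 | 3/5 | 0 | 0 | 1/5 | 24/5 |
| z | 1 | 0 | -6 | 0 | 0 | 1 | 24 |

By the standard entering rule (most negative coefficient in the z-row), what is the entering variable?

x3

Negative z-row entries: x3: -6.
The most negative is -6 in column x3, so x3 enters.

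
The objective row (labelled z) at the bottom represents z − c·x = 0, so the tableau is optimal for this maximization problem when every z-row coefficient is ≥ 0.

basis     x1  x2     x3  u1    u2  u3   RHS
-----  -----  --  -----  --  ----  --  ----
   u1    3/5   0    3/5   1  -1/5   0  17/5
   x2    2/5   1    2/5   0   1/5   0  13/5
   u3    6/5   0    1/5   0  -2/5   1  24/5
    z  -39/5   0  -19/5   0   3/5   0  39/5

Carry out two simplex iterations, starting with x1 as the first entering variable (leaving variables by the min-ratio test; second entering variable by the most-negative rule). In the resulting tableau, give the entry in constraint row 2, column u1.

-2/3

Ratio test on column x1 — row 1: (17/5)/(3/5) = 17/3; row 2: (13/5)/(2/5) = 13/2; row 3: (24/5)/(6/5) = 4. Minimum is 4 at row 3 (u3 leaves); pivot element 6/5.
Divide row 3 by 6/5; eliminate column x1 from the other rows.
Second iteration: most negative z-row entry is -5/2 in column x3, so x3 enters.
Ratio test on column x3 — row 1: 1/(1/2) = 2; row 2: 1/(1/3) = 3; row 3: 4/(1/6) = 24. Minimum is 2 at row 1 (u1 leaves); pivot element 1/2.
Divide row 1 by 1/2; eliminate column x3 from the other rows.
After both pivots, the entry at constraint row 2, column u1 is -2/3.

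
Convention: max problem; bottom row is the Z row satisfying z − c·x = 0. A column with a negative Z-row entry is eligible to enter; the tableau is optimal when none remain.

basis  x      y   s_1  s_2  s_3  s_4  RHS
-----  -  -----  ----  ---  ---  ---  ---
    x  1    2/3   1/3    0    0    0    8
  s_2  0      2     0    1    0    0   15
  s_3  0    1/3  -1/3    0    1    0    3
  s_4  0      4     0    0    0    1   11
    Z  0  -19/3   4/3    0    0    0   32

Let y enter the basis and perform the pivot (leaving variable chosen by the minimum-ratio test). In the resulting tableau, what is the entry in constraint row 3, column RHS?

Ratio test on column y — row 1: 8/(2/3) = 12; row 2: 15/2 = 15/2; row 3: 3/(1/3) = 9; row 4: 11/4 = 11/4. Minimum is 11/4 at row 4 (s_4 leaves); pivot element 4.
Divide row 4 by 4; eliminate column y from the other rows.
Row 3 update in column RHS: 3 − (1/3)·(11/4) = 25/12.

25/12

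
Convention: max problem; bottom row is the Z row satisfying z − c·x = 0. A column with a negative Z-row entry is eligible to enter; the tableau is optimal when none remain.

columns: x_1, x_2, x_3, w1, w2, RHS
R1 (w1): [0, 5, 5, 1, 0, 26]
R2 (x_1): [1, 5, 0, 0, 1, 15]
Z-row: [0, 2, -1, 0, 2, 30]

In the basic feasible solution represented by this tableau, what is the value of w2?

w2 is not in the basis, so in the current basic feasible solution w2 = 0.

0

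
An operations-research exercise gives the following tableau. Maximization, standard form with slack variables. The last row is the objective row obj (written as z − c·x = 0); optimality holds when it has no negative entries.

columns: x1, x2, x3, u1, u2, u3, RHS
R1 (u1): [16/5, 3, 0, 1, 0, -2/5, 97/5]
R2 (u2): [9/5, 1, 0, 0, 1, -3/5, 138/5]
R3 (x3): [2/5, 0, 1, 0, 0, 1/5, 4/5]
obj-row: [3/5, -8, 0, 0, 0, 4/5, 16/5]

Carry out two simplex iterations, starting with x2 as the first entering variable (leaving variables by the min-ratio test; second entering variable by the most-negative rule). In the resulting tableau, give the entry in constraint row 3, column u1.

0

Ratio test on column x2 — row 1: (97/5)/3 = 97/15; row 2: (138/5)/1 = 138/5; row 3: entry 0 ≤ 0. Minimum is 97/15 at row 1 (u1 leaves); pivot element 3.
Divide row 1 by 3; eliminate column x2 from the other rows.
Second iteration: most negative obj-row entry is -4/15 in column u3, so u3 enters.
Ratio test on column u3 — row 1: entry -2/15 ≤ 0; row 2: entry -7/15 ≤ 0; row 3: (4/5)/(1/5) = 4. Minimum is 4 at row 3 (x3 leaves); pivot element 1/5.
Divide row 3 by 1/5; eliminate column u3 from the other rows.
After both pivots, the entry at constraint row 3, column u1 is 0.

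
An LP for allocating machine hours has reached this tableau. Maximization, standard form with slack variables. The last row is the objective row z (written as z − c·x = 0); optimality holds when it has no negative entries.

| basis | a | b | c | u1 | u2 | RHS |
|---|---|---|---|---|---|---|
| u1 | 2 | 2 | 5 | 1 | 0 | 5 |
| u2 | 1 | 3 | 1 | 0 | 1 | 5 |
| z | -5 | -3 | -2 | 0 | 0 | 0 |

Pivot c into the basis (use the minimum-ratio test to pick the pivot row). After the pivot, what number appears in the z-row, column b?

Ratio test on column c — row 1: 5/5 = 1; row 2: 5/1 = 5. Minimum is 1 at row 1 (u1 leaves); pivot element 5.
Divide row 1 by 5; eliminate column c from the other rows.
z-row update in column b: -3 − (-2)·(2/5) = -11/5.

-11/5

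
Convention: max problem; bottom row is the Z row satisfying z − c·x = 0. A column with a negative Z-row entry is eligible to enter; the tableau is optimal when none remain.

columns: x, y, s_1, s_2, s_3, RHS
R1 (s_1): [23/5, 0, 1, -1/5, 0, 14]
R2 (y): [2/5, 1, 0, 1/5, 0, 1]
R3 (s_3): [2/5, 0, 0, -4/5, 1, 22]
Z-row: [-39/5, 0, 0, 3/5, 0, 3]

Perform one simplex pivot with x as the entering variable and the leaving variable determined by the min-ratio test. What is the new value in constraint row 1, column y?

-23/2

Ratio test on column x — row 1: 14/(23/5) = 70/23; row 2: 1/(2/5) = 5/2; row 3: 22/(2/5) = 55. Minimum is 5/2 at row 2 (y leaves); pivot element 2/5.
Divide row 2 by 2/5; eliminate column x from the other rows.
Row 1 update in column y: 0 − (23/5)·(5/2) = -23/2.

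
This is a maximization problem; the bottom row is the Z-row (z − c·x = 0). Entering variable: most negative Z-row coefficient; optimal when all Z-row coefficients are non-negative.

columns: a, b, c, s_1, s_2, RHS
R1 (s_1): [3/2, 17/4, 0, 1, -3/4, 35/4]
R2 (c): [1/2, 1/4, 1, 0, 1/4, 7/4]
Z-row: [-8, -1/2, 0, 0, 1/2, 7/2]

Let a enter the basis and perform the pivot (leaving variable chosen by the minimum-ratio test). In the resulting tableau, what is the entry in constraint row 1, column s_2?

Ratio test on column a — row 1: (35/4)/(3/2) = 35/6; row 2: (7/4)/(1/2) = 7/2. Minimum is 7/2 at row 2 (c leaves); pivot element 1/2.
Divide row 2 by 1/2; eliminate column a from the other rows.
Row 1 update in column s_2: -3/4 − (3/2)·(1/2) = -3/2.

-3/2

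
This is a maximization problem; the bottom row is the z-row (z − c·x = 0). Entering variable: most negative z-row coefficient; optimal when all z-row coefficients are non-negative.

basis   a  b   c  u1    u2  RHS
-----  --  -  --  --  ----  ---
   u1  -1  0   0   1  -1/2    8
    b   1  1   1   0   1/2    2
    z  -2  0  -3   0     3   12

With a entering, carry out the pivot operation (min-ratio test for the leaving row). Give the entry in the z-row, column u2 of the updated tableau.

Ratio test on column a — row 1: entry -1 ≤ 0; row 2: 2/1 = 2. Minimum is 2 at row 2 (b leaves); pivot element 1.
Divide row 2 by 1; eliminate column a from the other rows.
z-row update in column u2: 3 − (-2)·(1/2) = 4.

4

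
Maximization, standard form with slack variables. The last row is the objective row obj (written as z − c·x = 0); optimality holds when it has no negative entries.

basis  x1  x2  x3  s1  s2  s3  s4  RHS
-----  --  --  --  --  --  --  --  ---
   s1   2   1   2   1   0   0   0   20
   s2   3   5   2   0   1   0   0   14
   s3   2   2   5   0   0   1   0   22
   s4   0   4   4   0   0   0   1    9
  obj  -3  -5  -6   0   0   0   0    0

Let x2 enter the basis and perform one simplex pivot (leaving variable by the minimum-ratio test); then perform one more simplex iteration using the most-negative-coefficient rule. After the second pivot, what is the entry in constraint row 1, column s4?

Ratio test on column x2 — row 1: 20/1 = 20; row 2: 14/5 = 14/5; row 3: 22/2 = 11; row 4: 9/4 = 9/4. Minimum is 9/4 at row 4 (s4 leaves); pivot element 4.
Divide row 4 by 4; eliminate column x2 from the other rows.
Second iteration: most negative obj-row entry is -3 in column x1, so x1 enters.
Ratio test on column x1 — row 1: (71/4)/2 = 71/8; row 2: (11/4)/3 = 11/12; row 3: (35/2)/2 = 35/4; row 4: entry 0 ≤ 0. Minimum is 11/12 at row 2 (s2 leaves); pivot element 3.
Divide row 2 by 3; eliminate column x1 from the other rows.
After both pivots, the entry at constraint row 1, column s4 is 7/12.

7/12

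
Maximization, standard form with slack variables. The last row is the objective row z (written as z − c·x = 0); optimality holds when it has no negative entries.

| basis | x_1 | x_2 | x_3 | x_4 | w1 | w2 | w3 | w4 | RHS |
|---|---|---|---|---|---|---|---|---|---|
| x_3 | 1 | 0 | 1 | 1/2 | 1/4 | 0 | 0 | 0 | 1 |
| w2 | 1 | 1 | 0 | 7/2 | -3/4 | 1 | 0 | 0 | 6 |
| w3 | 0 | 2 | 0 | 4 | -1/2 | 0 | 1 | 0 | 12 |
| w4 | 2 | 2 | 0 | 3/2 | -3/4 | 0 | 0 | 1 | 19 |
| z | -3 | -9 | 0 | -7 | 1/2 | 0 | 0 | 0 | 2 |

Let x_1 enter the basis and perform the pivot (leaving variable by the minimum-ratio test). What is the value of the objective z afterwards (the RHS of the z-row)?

5

Ratio test on column x_1 — row 1: 1/1 = 1; row 2: 6/1 = 6; row 3: entry 0 ≤ 0; row 4: 19/2 = 19/2. Minimum is 1 at row 1 (x_3 leaves); pivot element 1.
Pivot on row 1; the z-row RHS becomes 2 − (-3)·1 = 5.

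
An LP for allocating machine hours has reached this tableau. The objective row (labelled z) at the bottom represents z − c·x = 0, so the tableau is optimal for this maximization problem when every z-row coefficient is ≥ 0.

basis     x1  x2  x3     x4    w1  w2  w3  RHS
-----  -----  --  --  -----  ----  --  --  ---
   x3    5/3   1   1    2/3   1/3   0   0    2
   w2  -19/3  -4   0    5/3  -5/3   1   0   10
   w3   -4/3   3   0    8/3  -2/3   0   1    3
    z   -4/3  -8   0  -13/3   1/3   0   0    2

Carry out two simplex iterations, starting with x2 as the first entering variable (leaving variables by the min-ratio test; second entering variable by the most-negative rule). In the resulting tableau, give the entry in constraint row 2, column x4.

83/19

Ratio test on column x2 — row 1: 2/1 = 2; row 2: entry -4 ≤ 0; row 3: 3/3 = 1. Minimum is 1 at row 3 (w3 leaves); pivot element 3.
Divide row 3 by 3; eliminate column x2 from the other rows.
Second iteration: most negative z-row entry is -44/9 in column x1, so x1 enters.
Ratio test on column x1 — row 1: 1/(19/9) = 9/19; row 2: entry -73/9 ≤ 0; row 3: entry -4/9 ≤ 0. Minimum is 9/19 at row 1 (x3 leaves); pivot element 19/9.
Divide row 1 by 19/9; eliminate column x1 from the other rows.
After both pivots, the entry at constraint row 2, column x4 is 83/19.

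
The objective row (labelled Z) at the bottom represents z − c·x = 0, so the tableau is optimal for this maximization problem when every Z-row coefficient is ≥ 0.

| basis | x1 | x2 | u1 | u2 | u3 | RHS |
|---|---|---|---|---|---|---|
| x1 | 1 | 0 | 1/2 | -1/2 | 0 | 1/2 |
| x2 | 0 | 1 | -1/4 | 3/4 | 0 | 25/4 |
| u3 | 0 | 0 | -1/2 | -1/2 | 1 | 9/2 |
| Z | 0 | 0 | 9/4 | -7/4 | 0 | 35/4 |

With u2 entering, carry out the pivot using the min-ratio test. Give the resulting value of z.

70/3

Ratio test on column u2 — row 1: entry -1/2 ≤ 0; row 2: (25/4)/(3/4) = 25/3; row 3: entry -1/2 ≤ 0. Minimum is 25/3 at row 2 (x2 leaves); pivot element 3/4.
Pivot on row 2; the Z-row RHS becomes 35/4 − (-7/4)·(25/3) = 70/3.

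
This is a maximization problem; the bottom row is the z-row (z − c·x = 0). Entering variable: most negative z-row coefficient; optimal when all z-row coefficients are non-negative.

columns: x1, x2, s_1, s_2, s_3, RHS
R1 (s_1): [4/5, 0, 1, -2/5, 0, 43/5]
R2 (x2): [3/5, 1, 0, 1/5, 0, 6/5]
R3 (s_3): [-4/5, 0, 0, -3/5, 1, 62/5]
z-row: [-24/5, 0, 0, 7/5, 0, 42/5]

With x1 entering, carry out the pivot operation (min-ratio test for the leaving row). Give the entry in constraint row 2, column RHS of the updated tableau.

2

Ratio test on column x1 — row 1: (43/5)/(4/5) = 43/4; row 2: (6/5)/(3/5) = 2; row 3: entry -4/5 ≤ 0. Minimum is 2 at row 2 (x2 leaves); pivot element 3/5.
Divide row 2 by 3/5; eliminate column x1 from the other rows.
In the new row 2, the RHS entry is the old entry divided by the pivot: (6/5)/(3/5) = 2.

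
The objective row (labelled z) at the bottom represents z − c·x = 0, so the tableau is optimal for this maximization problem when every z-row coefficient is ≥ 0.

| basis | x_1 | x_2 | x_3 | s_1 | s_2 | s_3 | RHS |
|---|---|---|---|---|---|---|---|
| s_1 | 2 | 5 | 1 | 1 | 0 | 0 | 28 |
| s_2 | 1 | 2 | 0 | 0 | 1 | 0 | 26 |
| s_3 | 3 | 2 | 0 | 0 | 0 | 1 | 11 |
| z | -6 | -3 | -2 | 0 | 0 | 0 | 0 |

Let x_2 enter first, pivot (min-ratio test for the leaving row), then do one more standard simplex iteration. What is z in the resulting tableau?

35/2

Ratio test on column x_2 — row 1: 28/5 = 28/5; row 2: 26/2 = 13; row 3: 11/2 = 11/2. Minimum is 11/2 at row 3 (s_3 leaves); pivot element 2.
Pivot on row 3; the z-row RHS becomes 0 − (-3)·(11/2) = 33/2.
Next entering variable (most negative z-row entry -2): x_3.
Ratio test on column x_3 — row 1: (1/2)/1 = 1/2; row 2: entry 0 ≤ 0; row 3: entry 0 ≤ 0. Minimum is 1/2 at row 1 (s_1 leaves); pivot element 1.
After the second pivot the z-row RHS is 33/2 − (-2)·(1/2) = 35/2.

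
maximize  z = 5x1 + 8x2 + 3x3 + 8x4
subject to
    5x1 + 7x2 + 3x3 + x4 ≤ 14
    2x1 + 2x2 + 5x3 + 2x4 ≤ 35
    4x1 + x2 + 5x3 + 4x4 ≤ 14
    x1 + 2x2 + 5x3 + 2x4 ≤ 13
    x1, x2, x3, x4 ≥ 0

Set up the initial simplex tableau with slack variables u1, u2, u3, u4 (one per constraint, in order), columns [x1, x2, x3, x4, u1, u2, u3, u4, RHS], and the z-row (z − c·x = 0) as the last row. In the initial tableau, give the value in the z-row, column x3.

The z-row carries the negated objective coefficients: the x3 entry is -3.

-3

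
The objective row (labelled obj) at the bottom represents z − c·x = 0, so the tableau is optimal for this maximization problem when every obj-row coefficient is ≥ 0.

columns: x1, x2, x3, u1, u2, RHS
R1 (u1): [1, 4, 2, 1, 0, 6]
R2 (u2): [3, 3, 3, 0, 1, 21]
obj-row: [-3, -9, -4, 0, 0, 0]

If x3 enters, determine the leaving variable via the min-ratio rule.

Column x3 entries and ratios — u1: 6/2 = 3; u2: 21/3 = 7.
Smallest ratio is 3 in the row of u1, so u1 leaves.

u1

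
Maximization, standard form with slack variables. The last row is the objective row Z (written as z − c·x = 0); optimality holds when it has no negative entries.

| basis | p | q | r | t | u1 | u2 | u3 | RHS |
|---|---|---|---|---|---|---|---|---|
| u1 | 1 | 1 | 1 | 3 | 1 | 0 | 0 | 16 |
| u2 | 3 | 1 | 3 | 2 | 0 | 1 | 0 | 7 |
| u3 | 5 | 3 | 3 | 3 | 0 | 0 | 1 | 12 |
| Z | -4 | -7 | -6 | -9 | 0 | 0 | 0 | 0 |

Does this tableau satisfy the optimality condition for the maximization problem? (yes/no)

The Z-row has a negative entry -9 in column t, so it is not optimal.

no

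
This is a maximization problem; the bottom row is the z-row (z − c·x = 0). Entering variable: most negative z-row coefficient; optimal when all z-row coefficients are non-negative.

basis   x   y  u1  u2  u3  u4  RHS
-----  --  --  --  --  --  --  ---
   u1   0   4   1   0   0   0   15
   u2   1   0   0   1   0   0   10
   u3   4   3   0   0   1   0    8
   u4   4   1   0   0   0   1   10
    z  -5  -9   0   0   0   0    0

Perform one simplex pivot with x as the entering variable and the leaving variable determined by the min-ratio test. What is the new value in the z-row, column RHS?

10

Ratio test on column x — row 1: entry 0 ≤ 0; row 2: 10/1 = 10; row 3: 8/4 = 2; row 4: 10/4 = 5/2. Minimum is 2 at row 3 (u3 leaves); pivot element 4.
Divide row 3 by 4; eliminate column x from the other rows.
z-row update in column RHS: 0 − (-5)·2 = 10.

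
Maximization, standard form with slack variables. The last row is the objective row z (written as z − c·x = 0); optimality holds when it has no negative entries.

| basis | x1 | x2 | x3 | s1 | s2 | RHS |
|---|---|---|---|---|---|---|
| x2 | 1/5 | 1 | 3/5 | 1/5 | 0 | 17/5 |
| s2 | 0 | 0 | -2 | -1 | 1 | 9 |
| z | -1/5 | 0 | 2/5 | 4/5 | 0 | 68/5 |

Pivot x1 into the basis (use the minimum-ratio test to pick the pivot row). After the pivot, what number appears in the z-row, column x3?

1

Ratio test on column x1 — row 1: (17/5)/(1/5) = 17; row 2: entry 0 ≤ 0. Minimum is 17 at row 1 (x2 leaves); pivot element 1/5.
Divide row 1 by 1/5; eliminate column x1 from the other rows.
z-row update in column x3: 2/5 − (-1/5)·3 = 1.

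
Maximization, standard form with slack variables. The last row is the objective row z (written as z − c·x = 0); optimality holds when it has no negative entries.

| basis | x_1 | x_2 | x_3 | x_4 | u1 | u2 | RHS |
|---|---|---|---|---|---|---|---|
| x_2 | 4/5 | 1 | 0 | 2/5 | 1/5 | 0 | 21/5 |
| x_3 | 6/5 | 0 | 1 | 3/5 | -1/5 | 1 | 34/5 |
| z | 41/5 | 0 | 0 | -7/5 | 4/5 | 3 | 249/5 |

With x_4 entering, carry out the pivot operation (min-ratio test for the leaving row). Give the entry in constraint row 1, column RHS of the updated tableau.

Ratio test on column x_4 — row 1: (21/5)/(2/5) = 21/2; row 2: (34/5)/(3/5) = 34/3. Minimum is 21/2 at row 1 (x_2 leaves); pivot element 2/5.
Divide row 1 by 2/5; eliminate column x_4 from the other rows.
In the new row 1, the RHS entry is the old entry divided by the pivot: (21/5)/(2/5) = 21/2.

21/2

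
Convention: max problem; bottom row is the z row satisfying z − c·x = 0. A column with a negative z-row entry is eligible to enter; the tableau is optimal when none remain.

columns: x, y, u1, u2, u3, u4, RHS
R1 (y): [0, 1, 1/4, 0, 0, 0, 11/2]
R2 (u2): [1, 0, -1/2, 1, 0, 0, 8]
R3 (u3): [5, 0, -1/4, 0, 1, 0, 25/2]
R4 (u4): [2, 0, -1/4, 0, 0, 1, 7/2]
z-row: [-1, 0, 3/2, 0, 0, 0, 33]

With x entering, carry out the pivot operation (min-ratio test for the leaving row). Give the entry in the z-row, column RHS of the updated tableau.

139/4

Ratio test on column x — row 1: entry 0 ≤ 0; row 2: 8/1 = 8; row 3: (25/2)/5 = 5/2; row 4: (7/2)/2 = 7/4. Minimum is 7/4 at row 4 (u4 leaves); pivot element 2.
Divide row 4 by 2; eliminate column x from the other rows.
z-row update in column RHS: 33 − (-1)·(7/4) = 139/4.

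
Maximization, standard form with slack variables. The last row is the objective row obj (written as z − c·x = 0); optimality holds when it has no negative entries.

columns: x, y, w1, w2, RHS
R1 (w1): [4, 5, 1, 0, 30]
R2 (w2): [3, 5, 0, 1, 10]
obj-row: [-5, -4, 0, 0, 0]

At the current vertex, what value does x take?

x is not in the basis, so in the current basic feasible solution x = 0.

0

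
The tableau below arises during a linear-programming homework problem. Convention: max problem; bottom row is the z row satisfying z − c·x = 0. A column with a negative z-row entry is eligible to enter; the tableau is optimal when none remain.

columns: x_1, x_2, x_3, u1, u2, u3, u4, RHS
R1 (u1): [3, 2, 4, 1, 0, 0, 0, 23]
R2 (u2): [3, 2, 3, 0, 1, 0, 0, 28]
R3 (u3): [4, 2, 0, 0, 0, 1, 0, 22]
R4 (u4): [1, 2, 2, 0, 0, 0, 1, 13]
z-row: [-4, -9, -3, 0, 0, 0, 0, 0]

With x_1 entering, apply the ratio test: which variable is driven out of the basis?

u3

Column x_1 entries and ratios — u1: 23/3 = 23/3; u2: 28/3 = 28/3; u3: 22/4 = 11/2; u4: 13/1 = 13.
Smallest ratio is 11/2 in the row of u3, so u3 leaves.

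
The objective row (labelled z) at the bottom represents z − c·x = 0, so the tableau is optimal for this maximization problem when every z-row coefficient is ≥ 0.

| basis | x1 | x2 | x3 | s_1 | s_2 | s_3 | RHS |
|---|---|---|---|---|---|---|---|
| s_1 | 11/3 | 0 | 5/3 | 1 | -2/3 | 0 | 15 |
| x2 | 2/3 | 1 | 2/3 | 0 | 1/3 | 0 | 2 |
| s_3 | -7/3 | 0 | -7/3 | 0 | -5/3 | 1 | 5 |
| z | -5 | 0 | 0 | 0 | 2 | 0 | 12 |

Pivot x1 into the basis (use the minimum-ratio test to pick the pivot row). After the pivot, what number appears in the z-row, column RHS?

27

Ratio test on column x1 — row 1: 15/(11/3) = 45/11; row 2: 2/(2/3) = 3; row 3: entry -7/3 ≤ 0. Minimum is 3 at row 2 (x2 leaves); pivot element 2/3.
Divide row 2 by 2/3; eliminate column x1 from the other rows.
z-row update in column RHS: 12 − (-5)·3 = 27.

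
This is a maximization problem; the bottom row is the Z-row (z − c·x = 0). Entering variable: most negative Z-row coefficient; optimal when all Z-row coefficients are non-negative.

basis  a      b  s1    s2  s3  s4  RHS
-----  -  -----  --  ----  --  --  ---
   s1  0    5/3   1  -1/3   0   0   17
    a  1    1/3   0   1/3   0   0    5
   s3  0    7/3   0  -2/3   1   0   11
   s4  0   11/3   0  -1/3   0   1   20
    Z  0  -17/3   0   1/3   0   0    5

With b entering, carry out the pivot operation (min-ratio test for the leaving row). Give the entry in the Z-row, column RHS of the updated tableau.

Ratio test on column b — row 1: 17/(5/3) = 51/5; row 2: 5/(1/3) = 15; row 3: 11/(7/3) = 33/7; row 4: 20/(11/3) = 60/11. Minimum is 33/7 at row 3 (s3 leaves); pivot element 7/3.
Divide row 3 by 7/3; eliminate column b from the other rows.
Z-row update in column RHS: 5 − (-17/3)·(33/7) = 222/7.

222/7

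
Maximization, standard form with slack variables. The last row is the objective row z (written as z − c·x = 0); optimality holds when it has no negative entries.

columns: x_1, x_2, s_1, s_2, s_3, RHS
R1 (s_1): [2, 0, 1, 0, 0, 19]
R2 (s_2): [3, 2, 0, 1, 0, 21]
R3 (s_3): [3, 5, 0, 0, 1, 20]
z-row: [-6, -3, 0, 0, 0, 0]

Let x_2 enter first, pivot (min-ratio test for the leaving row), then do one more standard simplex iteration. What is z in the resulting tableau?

Ratio test on column x_2 — row 1: entry 0 ≤ 0; row 2: 21/2 = 21/2; row 3: 20/5 = 4. Minimum is 4 at row 3 (s_3 leaves); pivot element 5.
Pivot on row 3; the z-row RHS becomes 0 − (-3)·4 = 12.
Next entering variable (most negative z-row entry -21/5): x_1.
Ratio test on column x_1 — row 1: 19/2 = 19/2; row 2: 13/(9/5) = 65/9; row 3: 4/(3/5) = 20/3. Minimum is 20/3 at row 3 (x_2 leaves); pivot element 3/5.
After the second pivot the z-row RHS is 12 − (-21/5)·(20/3) = 40.

40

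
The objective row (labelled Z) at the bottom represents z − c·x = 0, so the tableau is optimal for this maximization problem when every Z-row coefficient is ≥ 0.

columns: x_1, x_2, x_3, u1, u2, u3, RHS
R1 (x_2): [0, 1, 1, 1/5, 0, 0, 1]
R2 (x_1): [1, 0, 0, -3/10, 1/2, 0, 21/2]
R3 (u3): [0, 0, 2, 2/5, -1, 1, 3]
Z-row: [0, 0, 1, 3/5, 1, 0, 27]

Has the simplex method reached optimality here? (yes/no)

Every Z-row coefficient is ≥ 0, so the tableau is optimal.

yes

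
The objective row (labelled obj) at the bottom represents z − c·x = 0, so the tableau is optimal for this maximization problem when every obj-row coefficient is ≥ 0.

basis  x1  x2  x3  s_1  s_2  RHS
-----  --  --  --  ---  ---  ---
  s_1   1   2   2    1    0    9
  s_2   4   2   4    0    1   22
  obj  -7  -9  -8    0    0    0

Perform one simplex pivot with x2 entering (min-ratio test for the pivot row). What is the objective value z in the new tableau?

81/2

Ratio test on column x2 — row 1: 9/2 = 9/2; row 2: 22/2 = 11. Minimum is 9/2 at row 1 (s_1 leaves); pivot element 2.
Pivot on row 1; the obj-row RHS becomes 0 − (-9)·(9/2) = 81/2.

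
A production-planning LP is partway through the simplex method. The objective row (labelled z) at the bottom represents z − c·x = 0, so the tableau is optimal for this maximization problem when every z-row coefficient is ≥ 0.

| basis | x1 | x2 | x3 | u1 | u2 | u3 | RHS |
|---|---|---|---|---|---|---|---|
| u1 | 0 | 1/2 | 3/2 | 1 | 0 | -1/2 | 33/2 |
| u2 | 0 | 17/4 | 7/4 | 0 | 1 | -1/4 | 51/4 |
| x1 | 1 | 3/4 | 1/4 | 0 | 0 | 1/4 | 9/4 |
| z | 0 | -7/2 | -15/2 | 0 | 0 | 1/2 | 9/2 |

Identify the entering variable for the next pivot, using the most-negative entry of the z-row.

x3

Negative z-row entries: x2: -7/2, x3: -15/2.
The most negative is -15/2 in column x3, so x3 enters.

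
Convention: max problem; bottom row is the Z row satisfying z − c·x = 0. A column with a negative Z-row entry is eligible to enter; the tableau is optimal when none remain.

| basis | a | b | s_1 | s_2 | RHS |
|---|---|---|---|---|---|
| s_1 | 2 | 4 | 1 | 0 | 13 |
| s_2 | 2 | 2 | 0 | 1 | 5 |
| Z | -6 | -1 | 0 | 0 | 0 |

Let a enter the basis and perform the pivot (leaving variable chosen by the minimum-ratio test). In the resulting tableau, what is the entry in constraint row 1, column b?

Ratio test on column a — row 1: 13/2 = 13/2; row 2: 5/2 = 5/2. Minimum is 5/2 at row 2 (s_2 leaves); pivot element 2.
Divide row 2 by 2; eliminate column a from the other rows.
Row 1 update in column b: 4 − 2·1 = 2.

2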